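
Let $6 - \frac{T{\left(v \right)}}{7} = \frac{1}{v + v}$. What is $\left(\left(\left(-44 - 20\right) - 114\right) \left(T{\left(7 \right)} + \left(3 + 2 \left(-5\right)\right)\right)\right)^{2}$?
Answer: $37711881$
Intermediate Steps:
$T{\left(v \right)} = 42 - \frac{7}{2 v}$ ($T{\left(v \right)} = 42 - \frac{7}{v + v} = 42 - \frac{7}{2 v}$)
$\left(\left(\left(-44 - 20\right) - 114\right) \left(T{\left(7 \right)} + \left(3 + 2 \left(-5\right)\right)\right)\right)^{2} = \left(\left(\left(-44 - 20\right) - 114\right) \left(\left(42 - \frac{7}{2 \cdot 7}\right) + \left(3 + 2 \left(-5\right)\right)\right)\right)^{2} = \left(\left(-64 - 114\right) \left(\left(42 - \frac{1}{2}\right) + \left(3 - 10\right)\right)\right)^{2} = \left(- 178 \left(\left(42 - \frac{1}{2}\right) - 7\right)\right)^{2} = \left(- 178 \left(\frac{83}{2} - 7\right)\right)^{2} = \left(\left(-178\right) \frac{69}{2}\right)^{2} = \left(-6141\right)^{2} = 37711881$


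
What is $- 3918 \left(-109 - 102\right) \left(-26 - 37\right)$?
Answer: $-52081974$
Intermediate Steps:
$- 3918 \left(-109 - 102\right) \left(-26 - 37\right) = - 3918 \left(\left(-211\right) \left(-63\right)\right) = \left(-3918\right) 13293 = -52081974$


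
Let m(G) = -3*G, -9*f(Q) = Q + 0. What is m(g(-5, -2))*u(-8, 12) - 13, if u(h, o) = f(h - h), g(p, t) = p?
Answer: -13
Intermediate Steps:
f(Q) = -Q/9 (f(Q) = -(Q + 0)/9 = -Q/9)
u(h, o) = 0 (u(h, o) = -(h - h)/9 = -⅑*0 = 0)
m(g(-5, -2))*u(-8, 12) - 13 = -3*(-5)*0 - 13 = 15*0 - 13 = 0 - 13 = -13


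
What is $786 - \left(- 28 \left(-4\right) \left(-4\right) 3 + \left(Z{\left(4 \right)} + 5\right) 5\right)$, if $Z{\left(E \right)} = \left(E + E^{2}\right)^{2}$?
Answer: $105$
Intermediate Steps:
$786 - \left(- 28 \left(-4\right) \left(-4\right) 3 + \left(Z{\left(4 \right)} + 5\right) 5\right) = 786 - \left(- 28 \left(-4\right) \left(-4\right) 3 + \left(4^{2} \left(1 + 4\right)^{2} + 5\right) 5\right) = 786 - \left(- 28 \cdot 16 \cdot 3 + \left(16 \cdot 5^{2} + 5\right) 5\right) = 786 - \left(\left(-28\right) 48 + \left(16 \cdot 25 + 5\right) 5\right) = 786 - \left(-1344 + \left(400 + 5\right) 5\right) = 786 - \left(-1344 + 405 \cdot 5\right) = 786 - \left(-1344 + 2025\right) = 786 - 681 = 105$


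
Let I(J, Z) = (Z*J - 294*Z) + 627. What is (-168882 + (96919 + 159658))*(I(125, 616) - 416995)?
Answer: -45642792040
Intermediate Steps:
I(J, Z) = 627 - 294*Z + J*Z (I(J, Z) = (J*Z - 294*Z) + 627 = (-294*Z + J*Z) + 627 = 627 - 294*Z + J*Z)
(-168882 + (96919 + 159658))*(I(125, 616) - 416995) = (-168882 + (96919 + 159658))*((627 - 294*616 + 125*616) - 416995) = (-168882 + 256577)*((627 - 181104 + 77000) - 416995) = 87695*(-103477 - 416995) = 87695*(-520472) = -45642792040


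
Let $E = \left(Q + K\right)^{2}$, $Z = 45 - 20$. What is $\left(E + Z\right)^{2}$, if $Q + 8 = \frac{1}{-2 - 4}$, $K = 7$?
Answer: $\frac{900601}{1296} \approx 694.91$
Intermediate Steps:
$Q = - \frac{49}{6}$ ($Q = -8 + \frac{1}{-2 - 4} = -8 + \frac{1}{-6} = -8 - \frac{1}{6} = - \frac{49}{6} \approx -8.1667$)
$Z = 25$ ($Z = 45 - 20 = 25$)
$E = \frac{49}{36}$ ($E = \left(- \frac{49}{6} + 7\right)^{2} = \left(- \frac{7}{6}\right)^{2} = \frac{49}{36} \approx 1.3611$)
$\left(E + Z\right)^{2} = \left(\frac{49}{36} + 25\right)^{2} = \left(\frac{949}{36}\right)^{2} = \frac{900601}{1296}$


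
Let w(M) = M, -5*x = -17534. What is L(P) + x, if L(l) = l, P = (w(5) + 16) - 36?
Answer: 17459/5 ≈ 3491.8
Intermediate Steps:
x = 17534/5 (x = -⅕*(-17534) = 17534/5 ≈ 3506.8)
P = -15 (P = (5 + 16) - 36 = 21 - 36 = -15)
L(P) + x = -15 + 17534/5 = 17459/5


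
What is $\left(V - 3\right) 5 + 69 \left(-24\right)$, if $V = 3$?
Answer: $-1656$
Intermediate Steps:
$\left(V - 3\right) 5 + 69 \left(-24\right) = \left(3 - 3\right) 5 + 69 \left(-24\right) = 0 \cdot 5 - 1656 = 0 - 1656 = -1656$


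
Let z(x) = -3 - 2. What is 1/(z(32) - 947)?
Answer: -1/952 ≈ -0.0010504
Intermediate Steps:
z(x) = -5
1/(z(32) - 947) = 1/(-5 - 947) = 1/(-952) = -1/952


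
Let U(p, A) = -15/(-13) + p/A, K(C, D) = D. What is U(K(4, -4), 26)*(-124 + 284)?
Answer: 160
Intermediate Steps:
U(p, A) = 15/13 + p/A (U(p, A) = -15*(-1/13) + p/A = 15/13 + p/A)
U(K(4, -4), 26)*(-124 + 284) = (15/13 - 4/26)*(-124 + 284) = (15/13 - 4*1/26)*160 = (15/13 - 2/13)*160 = 1*160 = 160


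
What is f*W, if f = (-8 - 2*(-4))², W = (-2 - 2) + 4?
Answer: 0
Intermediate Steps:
W = 0 (W = -4 + 4 = 0)
f = 0 (f = (-8 + 8)² = 0² = 0)
f*W = 0*0 = 0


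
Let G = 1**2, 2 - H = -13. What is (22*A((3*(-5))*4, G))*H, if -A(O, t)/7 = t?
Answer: -2310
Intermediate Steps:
H = 15 (H = 2 - 1*(-13) = 2 + 13 = 15)
G = 1
A(O, t) = -7*t
(22*A((3*(-5))*4, G))*H = (22*(-7*1))*15 = (22*(-7))*15 = -154*15 = -2310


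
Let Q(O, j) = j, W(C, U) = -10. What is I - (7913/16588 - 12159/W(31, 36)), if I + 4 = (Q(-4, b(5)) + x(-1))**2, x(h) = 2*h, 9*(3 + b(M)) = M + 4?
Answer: -99891031/82940 ≈ -1204.4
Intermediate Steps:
b(M) = -23/9 + M/9 (b(M) = -3 + (M + 4)/9 = -3 + (4 + M)/9 = -3 + (4/9 + M/9) = -23/9 + M/9)
I = 12 (I = -4 + ((-23/9 + (1/9)*5) + 2*(-1))**2 = -4 + ((-23/9 + 5/9) - 2)**2 = -4 + (-2 - 2)**2 = -4 + (-4)**2 = -4 + 16 = 12)
I - (7913/16588 - 12159/W(31, 36)) = 12 - (7913/16588 - 12159/(-10)) = 12 - (7913*(1/16588) - 12159*(-1/10)) = 12 - (7913/16588 + 12159/10) = 12 - 1*100886311/82940 = 12 - 100886311/82940 = -99891031/82940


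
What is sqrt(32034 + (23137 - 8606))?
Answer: sqrt(46565) ≈ 215.79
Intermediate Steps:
sqrt(32034 + (23137 - 8606)) = sqrt(32034 + 14531) = sqrt(46565)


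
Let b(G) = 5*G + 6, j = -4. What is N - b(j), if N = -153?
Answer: -139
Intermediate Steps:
b(G) = 6 + 5*G
N - b(j) = -153 - (6 + 5*(-4)) = -153 - (6 - 20) = -153 - 1*(-14) = -153 + 14 = -139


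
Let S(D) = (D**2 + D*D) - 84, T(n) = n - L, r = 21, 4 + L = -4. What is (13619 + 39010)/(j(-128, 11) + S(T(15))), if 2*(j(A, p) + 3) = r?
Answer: 105258/1963 ≈ 53.621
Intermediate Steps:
L = -8 (L = -4 - 4 = -8)
j(A, p) = 15/2 (j(A, p) = -3 + (1/2)*21 = -3 + 21/2 = 15/2)
T(n) = 8 + n (T(n) = n - 1*(-8) = n + 8 = 8 + n)
S(D) = -84 + 2*D**2 (S(D) = (D**2 + D**2) - 84 = 2*D**2 - 84 = -84 + 2*D**2)
(13619 + 39010)/(j(-128, 11) + S(T(15))) = (13619 + 39010)/(15/2 + (-84 + 2*(8 + 15)**2)) = 52629/(15/2 + (-84 + 2*23**2)) = 52629/(15/2 + (-84 + 2*529)) = 52629/(15/2 + (-84 + 1058)) = 52629/(15/2 + 974) = 52629/(1963/2) = 52629*(2/1963) = 105258/1963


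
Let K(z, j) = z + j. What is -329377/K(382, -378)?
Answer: -329377/4 ≈ -82344.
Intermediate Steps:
K(z, j) = j + z
-329377/K(382, -378) = -329377/(-378 + 382) = -329377/4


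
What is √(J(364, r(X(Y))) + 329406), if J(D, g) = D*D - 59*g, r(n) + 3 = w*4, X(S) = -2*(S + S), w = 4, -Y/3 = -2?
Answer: √461135 ≈ 679.07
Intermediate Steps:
Y = 6 (Y = -3*(-2) = 6)
X(S) = -4*S
r(n) = 13 (r(n) = -3 + 4*4 = -3 + 16 = 13)
J(D, g) = D² - 59*g
√(J(364, r(X(Y))) + 329406) = √((364² - 59*13) + 329406) = √((132496 - 767) + 329406) = √(131729 + 329406) = √461135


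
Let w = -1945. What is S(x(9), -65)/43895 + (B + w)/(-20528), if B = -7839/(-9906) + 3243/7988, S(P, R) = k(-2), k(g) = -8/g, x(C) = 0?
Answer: 86641658090987/914120544282560 ≈ 0.094781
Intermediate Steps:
S(P, R) = 4 (S(P, R) = -8/(-2) = -8*(-½) = 4)
B = 1214655/1014476 (B = -7839*(-1/9906) + 3243*(1/7988) = 201/254 + 3243/7988 = 1214655/1014476 ≈ 1.1973)
S(x(9), -65)/43895 + (B + w)/(-20528) = 4/43895 + (1214655/1014476 - 1945)/(-20528) = 4*(1/43895) - 1971941165/1014476*(-1/20528) = 4/43895 + 1971941165/20825163328 = 86641658090987/914120544282560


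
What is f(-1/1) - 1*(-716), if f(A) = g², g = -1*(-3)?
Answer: 725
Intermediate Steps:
g = 3
f(A) = 9 (f(A) = 3² = 9)
f(-1/1) - 1*(-716) = 9 - 1*(-716) = 9 + 716 = 725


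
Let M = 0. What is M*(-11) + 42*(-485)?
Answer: -20370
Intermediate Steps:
M*(-11) + 42*(-485) = 0*(-11) + 42*(-485) = 0 - 20370 = -20370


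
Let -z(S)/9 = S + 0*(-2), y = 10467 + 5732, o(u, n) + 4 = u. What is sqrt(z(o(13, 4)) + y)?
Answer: sqrt(16118) ≈ 126.96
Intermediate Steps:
o(u, n) = -4 + u
y = 16199
z(S) = -9*S (z(S) = -9*(S + 0*(-2)) = -9*(S + 0) = -9*S)
sqrt(z(o(13, 4)) + y) = sqrt(-9*(-4 + 13) + 16199) = sqrt(-9*9 + 16199) = sqrt(-81 + 16199) = sqrt(16118)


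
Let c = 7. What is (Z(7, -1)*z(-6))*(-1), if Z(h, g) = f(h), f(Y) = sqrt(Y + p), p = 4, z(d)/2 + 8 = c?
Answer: 2*sqrt(11) ≈ 6.6332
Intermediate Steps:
z(d) = -2 (z(d) = -16 + 2*7 = -16 + 14 = -2)
f(Y) = sqrt(4 + Y) (f(Y) = sqrt(Y + 4) = sqrt(4 + Y))
Z(h, g) = sqrt(4 + h)
(Z(7, -1)*z(-6))*(-1) = (sqrt(4 + 7)*(-2))*(-1) = (sqrt(11)*(-2))*(-1) = -2*sqrt(11)*(-1) = 2*sqrt(11)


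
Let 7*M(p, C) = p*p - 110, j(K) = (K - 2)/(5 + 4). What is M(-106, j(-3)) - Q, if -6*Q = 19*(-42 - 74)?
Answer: 25664/21 ≈ 1222.1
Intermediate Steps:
j(K) = -2/9 + K/9 (j(K) = (-2 + K)/9 = (-2 + K)*(⅑) = -2/9 + K/9)
M(p, C) = -110/7 + p²/7 (M(p, C) = (p*p - 110)/7 = (p² - 110)/7 = (-110 + p²)/7 = -110/7 + p²/7)
Q = 1102/3 (Q = -19*(-42 - 74)/6 = -19*(-116)/6 = -⅙*(-2204) = 1102/3 ≈ 367.33)
M(-106, j(-3)) - Q = (-110/7 + (⅐)*(-106)²) - 1*1102/3 = (-110/7 + (⅐)*11236) - 1102/3 = (-110/7 + 11236/7) - 1102/3 = 11126/7 - 1102/3 = 25664/21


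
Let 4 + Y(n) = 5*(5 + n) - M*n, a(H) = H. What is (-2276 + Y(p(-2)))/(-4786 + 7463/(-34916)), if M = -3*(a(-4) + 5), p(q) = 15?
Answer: 74545660/167115439 ≈ 0.44607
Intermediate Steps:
M = -3 (M = -3*(-4 + 5) = -3*1 = -3)
Y(n) = 21 + 8*n (Y(n) = -4 + (5*(5 + n) - (-3)*n) = -4 + ((25 + 5*n) + 3*n) = -4 + (25 + 8*n) = 21 + 8*n)
(-2276 + Y(p(-2)))/(-4786 + 7463/(-34916)) = (-2276 + (21 + 8*15))/(-4786 + 7463/(-34916)) = (-2276 + (21 + 120))/(-4786 + 7463*(-1/34916)) = (-2276 + 141)/(-4786 - 7463/34916) = -2135/(-167115439/34916) = -2135*(-34916/167115439) = 74545660/167115439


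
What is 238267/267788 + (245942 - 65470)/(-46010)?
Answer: -18682785633/6160462940 ≈ -3.0327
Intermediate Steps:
238267/267788 + (245942 - 65470)/(-46010) = 238267*(1/267788) + 180472*(-1/46010) = 238267/267788 - 90236/23005 = -18682785633/6160462940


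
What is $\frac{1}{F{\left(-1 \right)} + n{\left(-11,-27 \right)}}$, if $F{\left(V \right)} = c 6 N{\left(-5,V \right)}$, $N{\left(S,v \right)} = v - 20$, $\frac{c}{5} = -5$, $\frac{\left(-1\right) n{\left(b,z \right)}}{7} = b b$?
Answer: $\frac{1}{2303} \approx 0.00043422$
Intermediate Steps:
$n{\left(b,z \right)} = - 7 b^{2}$ ($n{\left(b,z \right)} = - 7 b b = - 7 b^{2}$)
$c = -25$ ($c = 5 \left(-5\right) = -25$)
$N{\left(S,v \right)} = -20 + v$ ($N{\left(S,v \right)} = v - 20 = -20 + v$)
$F{\left(V \right)} = 3000 - 150 V$ ($F{\left(V \right)} = \left(-25\right) 6 \left(-20 + V\right) = - 150 \left(-20 + V\right) = 3000 - 150 V$)
$\frac{1}{F{\left(-1 \right)} + n{\left(-11,-27 \right)}} = \frac{1}{\left(3000 - -150\right) - 7 \left(-11\right)^{2}} = \frac{1}{\left(3000 + 150\right) - 847} = \frac{1}{3150 - 847} = \frac{1}{2303}$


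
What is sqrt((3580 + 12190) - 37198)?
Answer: 2*I*sqrt(5357) ≈ 146.38*I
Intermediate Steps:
sqrt((3580 + 12190) - 37198) = sqrt(15770 - 37198) = sqrt(-21428) = 2*I*sqrt(5357)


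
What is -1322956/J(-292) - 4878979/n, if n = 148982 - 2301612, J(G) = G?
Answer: 712314859037/157141990 ≈ 4532.9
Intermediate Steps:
n = -2152630
-1322956/J(-292) - 4878979/n = -1322956/(-292) - 4878979/(-2152630) = -1322956*(-1/292) - 4878979*(-1/2152630) = 330739/73 + 4878979/2152630 = 712314859037/157141990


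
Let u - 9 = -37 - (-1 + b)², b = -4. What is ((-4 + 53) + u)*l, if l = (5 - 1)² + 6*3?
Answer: -136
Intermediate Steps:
u = -53 (u = 9 + (-37 - (-1 - 4)²) = 9 + (-37 - 1*(-5)²) = 9 + (-37 - 1*25) = 9 + (-37 - 25) = 9 - 62 = -53)
l = 34 (l = 4² + 18 = 16 + 18 = 34)
((-4 + 53) + u)*l = ((-4 + 53) - 53)*34 = (49 - 53)*34 = -4*34 = -136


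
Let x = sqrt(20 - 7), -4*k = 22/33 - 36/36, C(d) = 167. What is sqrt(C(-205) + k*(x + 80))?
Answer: sqrt(6252 + 3*sqrt(13))/6 ≈ 13.190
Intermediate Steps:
k = 1/12 (k = -(22/33 - 36/36)/4 = -(22*(1/33) - 36*1/36)/4 = -(2/3 - 1)/4 = -1/4*(-1/3) = 1/12 ≈ 0.083333)
x = sqrt(13) ≈ 3.6056
sqrt(C(-205) + k*(x + 80)) = sqrt(167 + (sqrt(13) + 80)/12) = sqrt(167 + (80 + sqrt(13))/12) = sqrt(167 + (20/3 + sqrt(13)/12)) = sqrt(521/3 + sqrt(13)/12)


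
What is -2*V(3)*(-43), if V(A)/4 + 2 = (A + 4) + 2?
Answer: 2408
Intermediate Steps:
V(A) = 16 + 4*A (V(A) = -8 + 4*((A + 4) + 2) = -8 + 4*((4 + A) + 2) = -8 + 4*(6 + A) = -8 + (24 + 4*A) = 16 + 4*A)
-2*V(3)*(-43) = -2*(16 + 4*3)*(-43) = -2*(16 + 12)*(-43) = -2*28*(-43) = -56*(-43) = 2408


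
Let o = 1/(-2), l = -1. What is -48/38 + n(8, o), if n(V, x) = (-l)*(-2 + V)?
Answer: 90/19 ≈ 4.7368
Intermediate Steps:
o = -½ ≈ -0.50000
n(V, x) = -2 + V (n(V, x) = (-1*(-1))*(-2 + V) = 1*(-2 + V) = -2 + V)
-48/38 + n(8, o) = -48/38 + (-2 + 8) = (1/38)*(-48) + 6 = -24/19 + 6 = 90/19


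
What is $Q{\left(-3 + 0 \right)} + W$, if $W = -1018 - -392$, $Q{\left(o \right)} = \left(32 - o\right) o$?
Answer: $-731$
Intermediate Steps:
$Q{\left(o \right)} = o \left(32 - o\right)$
$W = -626$ ($W = -1018 + 392 = -626$)
$Q{\left(-3 + 0 \right)} + W = \left(-3 + 0\right) \left(32 - \left(-3 + 0\right)\right) - 626 = - 3 \left(32 - -3\right) - 626 = - 3 \left(32 + 3\right) - 626 = \left(-3\right) 35 - 626 = -105 - 626 = -731$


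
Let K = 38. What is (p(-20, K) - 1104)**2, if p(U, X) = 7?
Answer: 1203409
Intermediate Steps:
(p(-20, K) - 1104)**2 = (7 - 1104)**2 = (-1097)**2 = 1203409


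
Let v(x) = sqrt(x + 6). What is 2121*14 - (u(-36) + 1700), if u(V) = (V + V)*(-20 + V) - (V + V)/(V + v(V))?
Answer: 5296034/221 + 12*I*sqrt(30)/221 ≈ 23964.0 + 0.29741*I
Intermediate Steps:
v(x) = sqrt(6 + x)
u(V) = -2*V/(V + sqrt(6 + V)) + 2*V*(-20 + V) (u(V) = (V + V)*(-20 + V) - (V + V)/(V + sqrt(6 + V)) = (2*V)*(-20 + V) - 2*V/(V + sqrt(6 + V)) = 2*V*(-20 + V) - 2*V/(V + sqrt(6 + V)) = -2*V/(V + sqrt(6 + V)) + 2*V*(-20 + V))
2121*14 - (u(-36) + 1700) = 2121*14 - (2*(-36)*(-1 + (-36)**2 - 20*(-36) - 20*sqrt(6 - 36) - 36*sqrt(6 - 36))/(-36 + sqrt(6 - 36)) + 1700) = 29694 - (2*(-36)*(-1 + 1296 + 720 - 20*I*sqrt(30) - 36*I*sqrt(30))/(-36 + sqrt(-30)) + 1700) = 29694 - (2*(-36)*(-1 + 1296 + 720 - 20*I*sqrt(30) - 36*I*sqrt(30))/(-36 + I*sqrt(30)) + 1700) = 29694 - (2*(-36)*(2015 - 56*I*sqrt(30))/(-36 + I*sqrt(30)) + 1700) = 29694 - (-72*(2015 - 56*I*sqrt(30))/(-36 + I*sqrt(30)) + 1700) = 29694 - (1700 - 72*(2015 - 56*I*sqrt(30))/(-36 + I*sqrt(30))) = 29694 + (-1700 + 72*(2015 - 56*I*sqrt(30))/(-36 + I*sqrt(30))) = 27994 + 72*(2015 - 56*I*sqrt(30))/(-36 + I*sqrt(30))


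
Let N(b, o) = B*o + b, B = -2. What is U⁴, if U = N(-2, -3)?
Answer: 256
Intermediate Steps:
N(b, o) = b - 2*o (N(b, o) = -2*o + b = b - 2*o)
U = 4 (U = -2 - 2*(-3) = -2 + 6 = 4)
U⁴ = 4⁴ = 256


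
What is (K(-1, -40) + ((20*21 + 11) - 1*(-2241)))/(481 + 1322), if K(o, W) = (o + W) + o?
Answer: 2630/1803 ≈ 1.4587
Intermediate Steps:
K(o, W) = W + 2*o (K(o, W) = (W + o) + o = W + 2*o)
(K(-1, -40) + ((20*21 + 11) - 1*(-2241)))/(481 + 1322) = ((-40 + 2*(-1)) + ((20*21 + 11) - 1*(-2241)))/(481 + 1322) = ((-40 - 2) + ((420 + 11) + 2241))/1803 = (-42 + (431 + 2241))*(1/1803) = (-42 + 2672)*(1/1803) = 2630*(1/1803) = 2630/1803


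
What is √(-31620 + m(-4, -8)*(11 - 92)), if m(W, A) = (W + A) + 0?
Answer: 2*I*√7662 ≈ 175.07*I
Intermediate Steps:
m(W, A) = A + W (m(W, A) = (A + W) + 0 = A + W)
√(-31620 + m(-4, -8)*(11 - 92)) = √(-31620 + (-8 - 4)*(11 - 92)) = √(-31620 - 12*(-81)) = √(-31620 + 972) = √(-30648) = 2*I*√7662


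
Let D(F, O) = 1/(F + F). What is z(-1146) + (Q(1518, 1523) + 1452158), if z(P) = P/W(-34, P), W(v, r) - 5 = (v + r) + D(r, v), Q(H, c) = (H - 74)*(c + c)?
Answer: 15756210861414/2693101 ≈ 5.8506e+6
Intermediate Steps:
D(F, O) = 1/(2*F)
Q(H, c) = 2*c*(-74 + H) (Q(H, c) = (-74 + H)*(2*c) = 2*c*(-74 + H))
W(v, r) = 5 + r + v + 1/(2*r) (W(v, r) = 5 + ((v + r) + 1/(2*r)) = 5 + ((r + v) + 1/(2*r)) = 5 + (r + v + 1/(2*r)) = 5 + r + v + 1/(2*r))
z(P) = P/(-29 + P + 1/(2*P)) (z(P) = P/(5 + P - 34 + 1/(2*P)) = P/(-29 + P + 1/(2*P)))
z(-1146) + (Q(1518, 1523) + 1452158) = 2*(-1146)²/(1 + 2*(-1146)*(-29 - 1146)) + (2*1523*(-74 + 1518) + 1452158) = 2*1313316/(1 + 2*(-1146)*(-1175)) + (2*1523*1444 + 1452158) = 2*1313316/(1 + 2693100) + (4398424 + 1452158) = 2*1313316/2693101 + 5850582 = 2*1313316*(1/2693101) + 5850582 = 2626632/2693101 + 5850582 = 15756210861414/2693101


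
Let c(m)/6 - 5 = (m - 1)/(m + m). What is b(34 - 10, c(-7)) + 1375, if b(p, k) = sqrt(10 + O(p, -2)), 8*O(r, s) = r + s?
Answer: 1375 + sqrt(51)/2 ≈ 1378.6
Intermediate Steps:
c(m) = 30 + 3*(-1 + m)/m (c(m) = 30 + 6*((m - 1)/(m + m)) = 30 + 6*((-1 + m)/((2*m))) = 30 + 6*((-1 + m)*(1/(2*m))) = 30 + 6*((-1 + m)/(2*m)) = 30 + 3*(-1 + m)/m)
O(r, s) = r/8 + s/8 (O(r, s) = (r + s)/8 = r/8 + s/8)
b(p, k) = sqrt(39/4 + p/8) (b(p, k) = sqrt(10 + (p/8 + (1/8)*(-2))) = sqrt(10 + (p/8 - 1/4)) = sqrt(10 + (-1/4 + p/8)) = sqrt(39/4 + p/8))
b(34 - 10, c(-7)) + 1375 = sqrt(156 + 2*(34 - 10))/4 + 1375 = sqrt(156 + 2*24)/4 + 1375 = sqrt(156 + 48)/4 + 1375 = sqrt(204)/4 + 1375 = (2*sqrt(51))/4 + 1375 = sqrt(51)/2 + 1375 = 1375 + sqrt(51)/2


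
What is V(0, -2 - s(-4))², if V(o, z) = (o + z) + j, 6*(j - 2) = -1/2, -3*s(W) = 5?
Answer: 361/144 ≈ 2.5069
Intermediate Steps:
s(W) = -5/3 (s(W) = -⅓*5 = -5/3)
j = 23/12 (j = 2 + (-1/2)/6 = 2 + (-1*½)/6 = 2 + (⅙)*(-½) = 2 - 1/12 = 23/12 ≈ 1.9167)
V(o, z) = 23/12 + o + z (V(o, z) = (o + z) + 23/12 = 23/12 + o + z)
V(0, -2 - s(-4))² = (23/12 + 0 + (-2 - 1*(-5/3)))² = (23/12 + 0 + (-2 + 5/3))² = (23/12 + 0 - ⅓)² = (19/12)² = 361/144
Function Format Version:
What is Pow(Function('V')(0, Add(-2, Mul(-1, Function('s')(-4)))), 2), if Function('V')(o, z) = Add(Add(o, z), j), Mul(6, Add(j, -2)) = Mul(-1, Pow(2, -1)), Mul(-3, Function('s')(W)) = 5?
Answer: Rational(361, 144) ≈ 2.5069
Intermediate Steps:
Function('s')(W) = Rational(-5, 3) (Function('s')(W) = Mul(Rational(-1, 3), 5) = Rational(-5, 3))
j = Rational(23, 12) (j = Add(2, Mul(Rational(1, 6), Mul(-1, Pow(2, -1)))) = Add(2, Mul(Rational(1, 6), Mul(-1, Rational(1, 2)))) = Add(2, Mul(Rational(1, 6), Rational(-1, 2))) = Add(2, Rational(-1, 12)) = Rational(23, 12) ≈ 1.9167)
Function('V')(o, z) = Add(Rational(23, 12), o, z) (Function('V')(o, z) = Add(Add(o, z), Rational(23, 12)) = Add(Rational(23, 12), o, z))
Pow(Function('V')(0, Add(-2, Mul(-1, Function('s')(-4)))), 2) = Pow(Add(Rational(23, 12), 0, Add(-2, Mul(-1, Rational(-5, 3)))), 2) = Pow(Add(Rational(23, 12), 0, Add(-2, Rational(5, 3))), 2) = Pow(Add(Rational(23, 12), 0, Rational(-1, 3)), 2) = Pow(Rational(19, 12), 2) = Rational(361, 144)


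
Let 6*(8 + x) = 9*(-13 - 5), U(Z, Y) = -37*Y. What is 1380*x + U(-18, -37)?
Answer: -46931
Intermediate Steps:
x = -35 (x = -8 + (9*(-13 - 5))/6 = -8 + (9*(-18))/6 = -8 + (⅙)*(-162) = -8 - 27 = -35)
1380*x + U(-18, -37) = 1380*(-35) - 37*(-37) = -48300 + 1369 = -46931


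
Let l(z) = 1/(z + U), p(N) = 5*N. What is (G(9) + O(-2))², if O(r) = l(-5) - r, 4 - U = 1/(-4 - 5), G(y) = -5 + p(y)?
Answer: 106929/64 ≈ 1670.8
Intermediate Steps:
G(y) = -5 + 5*y
U = 37/9 (U = 4 - 1/(-4 - 5) = 4 - 1/(-9) = 4 - 1*(-⅑) = 4 + ⅑ = 37/9 ≈ 4.1111)
l(z) = 1/(37/9 + z) (l(z) = 1/(z + 37/9) = 1/(37/9 + z))
O(r) = -9/8 - r (O(r) = 9/(37 + 9*(-5)) - r = 9/(37 - 45) - r = 9/(-8) - r = 9*(-⅛) - r = -9/8 - r)
(G(9) + O(-2))² = ((-5 + 5*9) + (-9/8 - 1*(-2)))² = ((-5 + 45) + (-9/8 + 2))² = (40 + 7/8)² = (327/8)² = 106929/64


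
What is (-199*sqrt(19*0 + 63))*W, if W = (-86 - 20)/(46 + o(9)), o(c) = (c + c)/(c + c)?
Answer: 63282*sqrt(7)/47 ≈ 3562.3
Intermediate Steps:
o(c) = 1 (o(c) = (2*c)/((2*c)) = (2*c)*(1/(2*c)) = 1)
W = -106/47 (W = (-86 - 20)/(46 + 1) = -106/47 ≈ -2.2553)
(-199*sqrt(19*0 + 63))*W = -199*sqrt(19*0 + 63)*(-106/47) = -199*sqrt(0 + 63)*(-106/47) = -597*sqrt(7)*(-106/47) = 63282*sqrt(7)/47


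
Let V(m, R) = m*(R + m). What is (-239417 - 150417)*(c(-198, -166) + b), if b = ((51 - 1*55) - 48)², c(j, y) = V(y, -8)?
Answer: -12314076392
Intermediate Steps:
c(j, y) = y*(-8 + y)
b = 2704 (b = ((51 - 55) - 48)² = (-4 - 48)² = (-52)² = 2704)
(-239417 - 150417)*(c(-198, -166) + b) = (-239417 - 150417)*(-166*(-8 - 166) + 2704) = -389834*(-166*(-174) + 2704) = -389834*(28884 + 2704) = -389834*31588 = -12314076392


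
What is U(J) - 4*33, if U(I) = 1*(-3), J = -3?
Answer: -135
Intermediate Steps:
U(I) = -3
U(J) - 4*33 = -3 - 4*33 = -3 - 132 = -135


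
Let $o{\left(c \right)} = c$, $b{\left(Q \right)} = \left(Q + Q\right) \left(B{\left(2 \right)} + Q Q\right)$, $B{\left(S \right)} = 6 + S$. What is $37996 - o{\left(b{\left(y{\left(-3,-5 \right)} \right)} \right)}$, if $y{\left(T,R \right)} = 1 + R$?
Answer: $38188$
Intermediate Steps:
$b{\left(Q \right)} = 2 Q \left(8 + Q^{2}\right)$ ($b{\left(Q \right)} = \left(Q + Q\right) \left(\left(6 + 2\right) + Q Q\right) = 2 Q \left(8 + Q^{2}\right)$)
$37996 - o{\left(b{\left(y{\left(-3,-5 \right)} \right)} \right)} = 37996 - 2 \left(1 - 5\right) \left(8 + \left(1 - 5\right)^{2}\right) = 37996 - 2 \left(-4\right) \left(8 + \left(-4\right)^{2}\right) = 37996 - 2 \left(-4\right) \left(8 + 16\right) = 37996 - 2 \left(-4\right) 24 = 37996 - -192 = 37996 + 192 = 38188$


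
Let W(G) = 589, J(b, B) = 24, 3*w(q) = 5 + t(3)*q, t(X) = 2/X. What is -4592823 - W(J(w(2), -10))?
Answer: -4593412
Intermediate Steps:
w(q) = 5/3 + 2*q/9 (w(q) = (5 + (2/3)*q)/3 = (5 + (2*(⅓))*q)/3 = (5 + 2*q/3)/3 = 5/3 + 2*q/9)
-4592823 - W(J(w(2), -10)) = -4592823 - 1*589 = -4592823 - 589 = -4593412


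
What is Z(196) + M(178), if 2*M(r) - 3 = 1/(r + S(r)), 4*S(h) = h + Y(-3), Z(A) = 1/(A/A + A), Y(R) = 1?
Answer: 529151/351054 ≈ 1.5073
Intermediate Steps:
Z(A) = 1/(1 + A)
S(h) = 1/4 + h/4 (S(h) = (h + 1)/4 = (1 + h)/4 = 1/4 + h/4)
M(r) = 3/2 + 1/(2*(1/4 + 5*r/4)) (M(r) = 3/2 + 1/(2*(r + (1/4 + r/4))) = 3/2 + 1/(2*(1/4 + 5*r/4)))
Z(196) + M(178) = 1/(1 + 196) + (7 + 15*178)/(2*(1 + 5*178)) = 1/197 + (7 + 2670)/(2*(1 + 890)) = 1/197 + (1/2)*2677/891 = 1/197 + (1/2)*(1/891)*2677 = 1/197 + 2677/1782 = 529151/351054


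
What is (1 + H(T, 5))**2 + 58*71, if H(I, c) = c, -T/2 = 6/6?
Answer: 4154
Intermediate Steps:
T = -2 (T = -12/6 = -2*1 = -2)
(1 + H(T, 5))**2 + 58*71 = (1 + 5)**2 + 58*71 = 6**2 + 4118 = 36 + 4118 = 4154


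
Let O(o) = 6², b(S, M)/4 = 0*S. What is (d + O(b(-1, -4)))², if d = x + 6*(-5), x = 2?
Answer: 64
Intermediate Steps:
b(S, M) = 0 (b(S, M) = 4*(0*S) = 4*0 = 0)
O(o) = 36
d = -28 (d = 2 + 6*(-5) = 2 - 30 = -28)
(d + O(b(-1, -4)))² = (-28 + 36)² = 8² = 64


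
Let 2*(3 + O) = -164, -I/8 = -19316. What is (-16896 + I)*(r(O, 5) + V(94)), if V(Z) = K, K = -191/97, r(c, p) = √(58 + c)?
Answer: -26287712/97 + 412896*I*√3 ≈ -2.7101e+5 + 7.1516e+5*I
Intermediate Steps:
I = 154528 (I = -8*(-19316) = 154528)
O = -85 (O = -3 + (½)*(-164) = -3 - 82 = -85)
K = -191/97 (K = -191*1/97 = -191/97 ≈ -1.9691)
V(Z) = -191/97
(-16896 + I)*(r(O, 5) + V(94)) = (-16896 + 154528)*(√(58 - 85) - 191/97) = 137632*(√(-27) - 191/97) = 137632*(3*I*√3 - 191/97) = 137632*(-191/97 + 3*I*√3) = -26287712/97 + 412896*I*√3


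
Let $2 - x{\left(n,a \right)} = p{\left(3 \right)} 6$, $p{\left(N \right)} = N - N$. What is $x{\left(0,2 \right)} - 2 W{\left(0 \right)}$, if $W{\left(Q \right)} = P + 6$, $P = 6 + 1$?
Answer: $-24$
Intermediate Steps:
$p{\left(N \right)} = 0$
$P = 7$
$x{\left(n,a \right)} = 2$ ($x{\left(n,a \right)} = 2 - 0 \cdot 6 = 2 - 0 = 2 + 0 = 2$)
$W{\left(Q \right)} = 13$ ($W{\left(Q \right)} = 7 + 6 = 13$)
$x{\left(0,2 \right)} - 2 W{\left(0 \right)} = 2 - 26 = -24$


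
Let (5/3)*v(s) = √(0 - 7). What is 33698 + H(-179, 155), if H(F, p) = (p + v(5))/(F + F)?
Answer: 12063729/358 - 3*I*√7/1790 ≈ 33698.0 - 0.0044342*I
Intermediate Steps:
v(s) = 3*I*√7/5 (v(s) = 3*√(0 - 7)/5 = 3*√(-7)/5 = 3*(I*√7)/5 = 3*I*√7/5)
H(F, p) = (p + 3*I*√7/5)/(2*F) (H(F, p) = (p + 3*I*√7/5)/(F + F) = (p + 3*I*√7/5)/((2*F)) = (p + 3*I*√7/5)*(1/(2*F)) = (p + 3*I*√7/5)/(2*F))
33698 + H(-179, 155) = 33698 + (⅒)*(5*155 + 3*I*√7)/(-179) = 33698 + (⅒)*(-1/179)*(775 + 3*I*√7) = 33698 + (-155/358 - 3*I*√7/1790) = 12063729/358 - 3*I*√7/1790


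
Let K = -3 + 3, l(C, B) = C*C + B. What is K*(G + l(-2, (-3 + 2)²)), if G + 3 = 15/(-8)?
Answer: 0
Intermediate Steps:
l(C, B) = B + C² (l(C, B) = C² + B = B + C²)
G = -39/8 (G = -3 + 15/(-8) = -3 + 15*(-⅛) = -3 - 15/8 = -39/8 ≈ -4.8750)
K = 0
K*(G + l(-2, (-3 + 2)²)) = 0*(-39/8 + ((-3 + 2)² + (-2)²)) = 0*(-39/8 + ((-1)² + 4)) = 0*(-39/8 + (1 + 4)) = 0*(-39/8 + 5) = 0*(⅛) = 0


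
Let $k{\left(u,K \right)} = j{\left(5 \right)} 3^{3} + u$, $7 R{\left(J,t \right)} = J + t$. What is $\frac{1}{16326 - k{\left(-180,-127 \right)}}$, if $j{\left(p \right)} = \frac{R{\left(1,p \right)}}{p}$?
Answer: $\frac{35}{577548} \approx 6.0601 \cdot 10^{-5}$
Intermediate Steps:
$R{\left(J,t \right)} = \frac{J}{7} + \frac{t}{7}$ ($R{\left(J,t \right)} = \frac{J + t}{7} = \frac{J}{7} + \frac{t}{7}$)
$j{\left(p \right)} = \frac{\frac{1}{7} + \frac{p}{7}}{p}$ ($j{\left(p \right)} = \frac{\frac{1}{7} \cdot 1 + \frac{p}{7}}{p} = \frac{\frac{1}{7} + \frac{p}{7}}{p}$)
$k{\left(u,K \right)} = \frac{162}{35} + u$ ($k{\left(u,K \right)} = \frac{1 + 5}{7 \cdot 5} \cdot 3^{3} + u = \frac{1}{7} \cdot \frac{1}{5} \cdot 6 \cdot 27 + u = \frac{6}{35} \cdot 27 + u = \frac{162}{35} + u$)
$\frac{1}{16326 - k{\left(-180,-127 \right)}} = \frac{1}{16326 - \left(\frac{162}{35} - 180\right)} = \frac{1}{16326 - - \frac{6138}{35}} = \frac{1}{16326 + \frac{6138}{35}} = \frac{1}{\frac{577548}{35}} = \frac{35}{577548}$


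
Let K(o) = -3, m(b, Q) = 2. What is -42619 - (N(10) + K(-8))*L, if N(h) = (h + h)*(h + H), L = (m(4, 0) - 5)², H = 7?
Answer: -45652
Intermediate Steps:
L = 9 (L = (2 - 5)² = (-3)² = 9)
N(h) = 2*h*(7 + h) (N(h) = (h + h)*(h + 7) = (2*h)*(7 + h) = 2*h*(7 + h))
-42619 - (N(10) + K(-8))*L = -42619 - (2*10*(7 + 10) - 3)*9 = -42619 - (2*10*17 - 3)*9 = -42619 - (340 - 3)*9 = -42619 - 337*9 = -42619 - 1*3033 = -42619 - 3033 = -45652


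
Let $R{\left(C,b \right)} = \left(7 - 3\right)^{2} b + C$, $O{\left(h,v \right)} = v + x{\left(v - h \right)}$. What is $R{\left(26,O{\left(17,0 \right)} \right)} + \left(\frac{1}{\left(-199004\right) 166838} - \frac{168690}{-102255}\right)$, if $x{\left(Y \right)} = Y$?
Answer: $- \frac{3253224477828817}{13313773170152} \approx -244.35$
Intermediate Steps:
$O{\left(h,v \right)} = - h + 2 v$ ($O{\left(h,v \right)} = v - \left(h - v\right) = - h + 2 v$)
$R{\left(C,b \right)} = C + 16 b$ ($R{\left(C,b \right)} = 4^{2} b + C = 16 b + C = C + 16 b$)
$R{\left(26,O{\left(17,0 \right)} \right)} + \left(\frac{1}{\left(-199004\right) 166838} - \frac{168690}{-102255}\right) = \left(26 + 16 \left(\left(-1\right) 17 + 2 \cdot 0\right)\right) + \left(\frac{1}{\left(-199004\right) 166838} - \frac{168690}{-102255}\right) = \left(26 + 16 \left(-17 + 0\right)\right) - - \frac{21963722028575}{13313773170152} = \left(26 + 16 \left(-17\right)\right) + \left(- \frac{1}{33201429352} + \frac{11246}{6817}\right) = \left(26 - 272\right) + \frac{21963722028575}{13313773170152} = -246 + \frac{21963722028575}{13313773170152} = - \frac{3253224477828817}{13313773170152}$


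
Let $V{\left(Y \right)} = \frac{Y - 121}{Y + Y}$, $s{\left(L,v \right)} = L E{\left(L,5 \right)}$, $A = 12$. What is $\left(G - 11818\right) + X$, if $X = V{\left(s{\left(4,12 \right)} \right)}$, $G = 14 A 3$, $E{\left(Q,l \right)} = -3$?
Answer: $- \frac{271403}{24} \approx -11308.0$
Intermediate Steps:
$s{\left(L,v \right)} = - 3 L$ ($s{\left(L,v \right)} = L \left(-3\right) = - 3 L$)
$G = 504$ ($G = 14 \cdot 12 \cdot 3 = 168 \cdot 3 = 504$)
$V{\left(Y \right)} = \frac{-121 + Y}{2 Y}$
$X = \frac{133}{24}$ ($X = \frac{-121 - 12}{2 \left(\left(-3\right) 4\right)} = \frac{-121 - 12}{2 \left(-12\right)} = \frac{1}{2} \left(- \frac{1}{12}\right) \left(-133\right) = \frac{133}{24} \approx 5.5417$)
$\left(G - 11818\right) + X = \left(504 - 11818\right) + \frac{133}{24} = -11314 + \frac{133}{24} = - \frac{271403}{24}$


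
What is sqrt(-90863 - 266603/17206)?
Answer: I*sqrt(26904254485486)/17206 ≈ 301.46*I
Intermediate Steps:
sqrt(-90863 - 266603/17206) = sqrt(-1563655381/17206) = I*sqrt(26904254485486)/17206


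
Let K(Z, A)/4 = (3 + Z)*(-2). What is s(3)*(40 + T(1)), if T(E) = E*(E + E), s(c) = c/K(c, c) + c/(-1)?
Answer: -1029/8 ≈ -128.63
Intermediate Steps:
K(Z, A) = -24 - 8*Z (K(Z, A) = 4*((3 + Z)*(-2)) = 4*(-6 - 2*Z) = -24 - 8*Z)
s(c) = -c + c/(-24 - 8*c) (s(c) = c/(-24 - 8*c) + c/(-1) = c/(-24 - 8*c) + c*(-1) = c/(-24 - 8*c) - c = -c + c/(-24 - 8*c))
T(E) = 2*E**2 (T(E) = E*(2*E) = 2*E**2)
s(3)*(40 + T(1)) = ((1/8)*3*(-25 - 8*3)/(3 + 3))*(40 + 2*1**2) = ((1/8)*3*(-25 - 24)/6)*(40 + 2*1) = ((1/8)*3*(1/6)*(-49))*(40 + 2) = -49/16*42 = -1029/8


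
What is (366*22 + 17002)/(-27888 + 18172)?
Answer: -12527/4858 ≈ -2.5786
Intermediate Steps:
(366*22 + 17002)/(-27888 + 18172) = (8052 + 17002)/(-9716) = 25054*(-1/9716) = -12527/4858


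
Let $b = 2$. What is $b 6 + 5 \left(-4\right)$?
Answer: $-8$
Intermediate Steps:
$b 6 + 5 \left(-4\right) = 2 \cdot 6 + 5 \left(-4\right) = 12 - 20 = -8$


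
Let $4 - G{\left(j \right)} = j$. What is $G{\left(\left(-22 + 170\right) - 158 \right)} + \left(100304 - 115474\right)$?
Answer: $-15156$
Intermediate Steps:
$G{\left(j \right)} = 4 - j$
$G{\left(\left(-22 + 170\right) - 158 \right)} + \left(100304 - 115474\right) = \left(4 - \left(\left(-22 + 170\right) - 158\right)\right) + \left(100304 - 115474\right) = \left(4 - \left(148 - 158\right)\right) + \left(100304 - 115474\right) = \left(4 - -10\right) - 15170 = \left(4 + 10\right) - 15170 = 14 - 15170 = -15156$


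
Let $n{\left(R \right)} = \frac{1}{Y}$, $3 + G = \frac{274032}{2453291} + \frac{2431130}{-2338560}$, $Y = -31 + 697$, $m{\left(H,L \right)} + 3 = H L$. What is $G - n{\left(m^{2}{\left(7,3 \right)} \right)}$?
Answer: $- \frac{83411127764495}{21227522343552} \approx -3.9294$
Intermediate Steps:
$m{\left(H,L \right)} = -3 + H L$
$Y = 666$
$G = - \frac{2253493367779}{573716820096}$ ($G = -3 + \left(\frac{274032}{2453291} + \frac{2431130}{-2338560}\right) = -3 + \left(274032 \cdot \frac{1}{2453291} + 2431130 \left(- \frac{1}{2338560}\right)\right) = -3 + \left(\frac{274032}{2453291} - \frac{243113}{233856}\right) = -3 - \frac{532342907491}{573716820096} = - \frac{2253493367779}{573716820096} \approx -3.9279$)
$n{\left(R \right)} = \frac{1}{666}$
$G - n{\left(m^{2}{\left(7,3 \right)} \right)} = - \frac{2253493367779}{573716820096} - \frac{1}{666} = - \frac{83411127764495}{21227522343552}$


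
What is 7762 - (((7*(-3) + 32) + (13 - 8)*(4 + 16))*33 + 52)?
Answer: 4047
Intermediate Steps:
7762 - (((7*(-3) + 32) + (13 - 8)*(4 + 16))*33 + 52) = 7762 - (((-21 + 32) + 5*20)*33 + 52) = 7762 - ((11 + 100)*33 + 52) = 7762 - (111*33 + 52) = 7762 - (3663 + 52) = 7762 - 1*3715 = 7762 - 3715 = 4047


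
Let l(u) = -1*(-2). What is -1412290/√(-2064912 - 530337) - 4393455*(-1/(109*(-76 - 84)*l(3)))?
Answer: -878691/6976 + 1412290*I*√288361/865083 ≈ -125.96 + 876.67*I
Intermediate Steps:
l(u) = 2
-1412290/√(-2064912 - 530337) - 4393455*(-1/(109*(-76 - 84)*l(3))) = -1412290/√(-2064912 - 530337) - 4393455*(-1/(218*(-76 - 84))) = -1412290*(-I*√288361/865083) - 4393455/(-109*(-160)*2) = -1412290*(-I*√288361/865083) - 4393455/(17440*2) = -(-1412290)*I*√288361/865083 - 4393455/34880 = 1412290*I*√288361/865083 - 4393455*1/34880 = 1412290*I*√288361/865083 - 878691/6976 = -878691/6976 + 1412290*I*√288361/865083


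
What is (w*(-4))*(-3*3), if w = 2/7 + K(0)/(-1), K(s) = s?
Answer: 72/7 ≈ 10.286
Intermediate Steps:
w = 2/7 (w = 2/7 + 0/(-1) = 2*(⅐) + 0*(-1) = 2/7 + 0 = 2/7 ≈ 0.28571)
(w*(-4))*(-3*3) = ((2/7)*(-4))*(-3*3) = -8/7*(-9) = 72/7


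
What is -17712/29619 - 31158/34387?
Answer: -56738198/37722539 ≈ -1.5041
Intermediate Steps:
-17712/29619 - 31158/34387 = -17712*1/29619 - 31158*1/34387 = -656/1097 - 31158/34387 = -56738198/37722539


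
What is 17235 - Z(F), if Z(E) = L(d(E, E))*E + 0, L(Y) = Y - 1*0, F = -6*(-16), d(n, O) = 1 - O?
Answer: 26355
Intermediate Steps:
F = 96
L(Y) = Y (L(Y) = Y + 0 = Y)
Z(E) = E*(1 - E) (Z(E) = (1 - E)*E + 0 = E*(1 - E) + 0 = E*(1 - E))
17235 - Z(F) = 17235 - 96*(1 - 1*96) = 17235 - 96*(1 - 96) = 17235 - 96*(-95) = 17235 - 1*(-9120) = 17235 + 9120 = 26355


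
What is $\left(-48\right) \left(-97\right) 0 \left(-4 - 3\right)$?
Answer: $0$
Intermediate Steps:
$\left(-48\right) \left(-97\right) 0 \left(-4 - 3\right) = 4656 \cdot 0 \left(-7\right) = 4656 \cdot 0 = 0$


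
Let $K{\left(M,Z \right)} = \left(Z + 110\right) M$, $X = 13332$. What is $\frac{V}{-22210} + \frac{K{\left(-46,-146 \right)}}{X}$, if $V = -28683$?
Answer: $\frac{34931793}{24675310} \approx 1.4157$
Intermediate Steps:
$K{\left(M,Z \right)} = M \left(110 + Z\right)$ ($K{\left(M,Z \right)} = \left(110 + Z\right) M = M \left(110 + Z\right)$)
$\frac{V}{-22210} + \frac{K{\left(-46,-146 \right)}}{X} = - \frac{28683}{-22210} + \frac{\left(-46\right) \left(110 - 146\right)}{13332} = \left(-28683\right) \left(- \frac{1}{22210}\right) + \left(-46\right) \left(-36\right) \frac{1}{13332} = \frac{28683}{22210} + 1656 \cdot \frac{1}{13332} = \frac{28683}{22210} + \frac{138}{1111} = \frac{34931793}{24675310}$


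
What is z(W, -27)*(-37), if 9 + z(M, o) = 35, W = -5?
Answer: -962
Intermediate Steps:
z(M, o) = 26 (z(M, o) = -9 + 35 = 26)
z(W, -27)*(-37) = 26*(-37) = -962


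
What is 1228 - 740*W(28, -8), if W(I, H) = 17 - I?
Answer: 9368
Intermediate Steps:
1228 - 740*W(28, -8) = 1228 - 740*(17 - 1*28) = 1228 - 740*(17 - 28) = 1228 - 740*(-11) = 1228 + 8140 = 9368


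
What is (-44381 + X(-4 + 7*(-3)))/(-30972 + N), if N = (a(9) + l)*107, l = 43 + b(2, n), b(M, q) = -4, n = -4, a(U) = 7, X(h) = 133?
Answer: 22124/13025 ≈ 1.6986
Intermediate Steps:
l = 39 (l = 43 - 4 = 39)
N = 4922 (N = (7 + 39)*107 = 46*107 = 4922)
(-44381 + X(-4 + 7*(-3)))/(-30972 + N) = (-44381 + 133)/(-30972 + 4922) = -44248/(-26050) = -44248*(-1/26050) = 22124/13025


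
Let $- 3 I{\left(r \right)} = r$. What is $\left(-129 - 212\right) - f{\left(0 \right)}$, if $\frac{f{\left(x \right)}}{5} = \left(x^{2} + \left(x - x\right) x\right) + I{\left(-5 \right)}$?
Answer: $- \frac{1048}{3} \approx -349.33$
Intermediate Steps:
$I{\left(r \right)} = - \frac{r}{3}$
$f{\left(x \right)} = \frac{25}{3} + 5 x^{2}$ ($f{\left(x \right)} = 5 \left(\left(x^{2} + \left(x - x\right) x\right) - - \frac{5}{3}\right) = 5 \left(\left(x^{2} + 0 x\right) + \frac{5}{3}\right) = 5 \left(\left(x^{2} + 0\right) + \frac{5}{3}\right) = 5 \left(x^{2} + \frac{5}{3}\right) = 5 \left(\frac{5}{3} + x^{2}\right) = \frac{25}{3} + 5 x^{2}$)
$\left(-129 - 212\right) - f{\left(0 \right)} = \left(-129 - 212\right) - \left(\frac{25}{3} + 5 \cdot 0^{2}\right) = -341 - \left(\frac{25}{3} + 5 \cdot 0\right) = -341 - \left(\frac{25}{3} + 0\right) = -341 - \frac{25}{3} = - \frac{1048}{3}$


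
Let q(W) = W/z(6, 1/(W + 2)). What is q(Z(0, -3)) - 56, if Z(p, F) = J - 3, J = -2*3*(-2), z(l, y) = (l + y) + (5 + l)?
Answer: -10429/188 ≈ -55.473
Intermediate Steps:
z(l, y) = 5 + y + 2*l
J = 12 (J = -6*(-2) = 12)
Z(p, F) = 9 (Z(p, F) = 12 - 3 = 9)
q(W) = W/(17 + 1/(2 + W)) (q(W) = W/(5 + 1/(W + 2) + 2*6) = W/(5 + 1/(2 + W) + 12) = W/(17 + 1/(2 + W)))
q(Z(0, -3)) - 56 = 9*(2 + 9)/(35 + 17*9) - 56 = 9*11/(35 + 153) - 56 = 9*11/188 - 56 = 9*(1/188)*11 - 56 = 99/188 - 56 = -10429/188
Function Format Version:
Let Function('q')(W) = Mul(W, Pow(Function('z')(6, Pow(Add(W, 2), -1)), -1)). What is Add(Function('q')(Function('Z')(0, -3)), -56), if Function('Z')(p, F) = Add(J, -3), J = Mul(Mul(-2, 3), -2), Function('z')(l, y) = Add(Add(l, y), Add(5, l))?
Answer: Rational(-10429, 188) ≈ -55.473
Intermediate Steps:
Function('z')(l, y) = Add(5, y, Mul(2, l))
J = 12 (J = Mul(-6, -2) = 12)
Function('Z')(p, F) = 9 (Function('Z')(p, F) = Add(12, -3) = 9)
Function('q')(W) = Mul(W, Pow(Add(17, Pow(Add(2, W), -1)), -1)) (Function('q')(W) = Mul(W, Pow(Add(5, Pow(Add(W, 2), -1), Mul(2, 6)), -1)) = Mul(W, Pow(Add(5, Pow(Add(2, W), -1), 12), -1)) = Mul(W, Pow(Add(17, Pow(Add(2, W), -1)), -1)))
Add(Function('q')(Function('Z')(0, -3)), -56) = Add(Mul(9, Pow(Add(35, Mul(17, 9)), -1), Add(2, 9)), -56) = Add(Mul(9, Pow(Add(35, 153), -1), 11), -56) = Add(Mul(9, Pow(188, -1), 11), -56) = Add(Mul(9, Rational(1, 188), 11), -56) = Add(Rational(99, 188), -56) = Rational(-10429, 188)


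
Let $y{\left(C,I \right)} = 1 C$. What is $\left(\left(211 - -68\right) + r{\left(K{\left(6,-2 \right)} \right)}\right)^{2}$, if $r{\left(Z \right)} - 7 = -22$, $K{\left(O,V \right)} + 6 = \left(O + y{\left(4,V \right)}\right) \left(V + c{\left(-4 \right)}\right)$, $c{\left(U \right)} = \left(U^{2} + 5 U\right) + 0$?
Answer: $69696$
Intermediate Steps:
$c{\left(U \right)} = U^{2} + 5 U$
$y{\left(C,I \right)} = C$
$K{\left(O,V \right)} = -6 + \left(-4 + V\right) \left(4 + O\right)$ ($K{\left(O,V \right)} = -6 + \left(O + 4\right) \left(V - 4 \left(5 - 4\right)\right) = -6 + \left(4 + O\right) \left(V - 4\right) = -6 + \left(4 + O\right) \left(-4 + V\right) = -6 + \left(-4 + V\right) \left(4 + O\right)$)
$r{\left(Z \right)} = -15$ ($r{\left(Z \right)} = 7 - 22 = -15$)
$\left(\left(211 - -68\right) + r{\left(K{\left(6,-2 \right)} \right)}\right)^{2} = \left(\left(211 - -68\right) - 15\right)^{2} = \left(\left(211 + 68\right) - 15\right)^{2} = \left(279 - 15\right)^{2} = 264^{2} = 69696$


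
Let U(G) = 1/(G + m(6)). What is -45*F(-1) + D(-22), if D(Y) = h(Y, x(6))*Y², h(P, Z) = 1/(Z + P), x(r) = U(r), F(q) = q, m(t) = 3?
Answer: 4509/197 ≈ 22.888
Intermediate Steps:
U(G) = 1/(3 + G) (U(G) = 1/(G + 3) = 1/(3 + G))
x(r) = 1/(3 + r)
h(P, Z) = 1/(P + Z)
D(Y) = Y²/(⅑ + Y) (D(Y) = Y²/(Y + 1/(3 + 6)) = Y²/(Y + 1/9) = Y²/(Y + ⅑) = Y²/(⅑ + Y))
-45*F(-1) + D(-22) = -45*(-1) + 9*(-22)²/(1 + 9*(-22)) = 45 + 9*484/(1 - 198) = 45 + 9*484/(-197) = 45 + 9*484*(-1/197) = 45 - 4356/197 = 4509/197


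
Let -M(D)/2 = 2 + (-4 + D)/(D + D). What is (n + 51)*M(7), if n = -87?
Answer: 1116/7 ≈ 159.43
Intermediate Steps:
M(D) = -4 - (-4 + D)/D (M(D) = -2*(2 + (-4 + D)/(D + D)) = -2*(2 + (-4 + D)/((2*D))) = -2*(2 + (-4 + D)*(1/(2*D))) = -2*(2 + (-4 + D)/(2*D)) = -4 - (-4 + D)/D)
(n + 51)*M(7) = (-87 + 51)*(-5 + 4/7) = -36*(-5 + 4*(⅐)) = -36*(-5 + 4/7) = -36*(-31/7) = 1116/7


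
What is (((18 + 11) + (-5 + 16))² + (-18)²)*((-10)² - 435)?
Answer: -644540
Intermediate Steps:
(((18 + 11) + (-5 + 16))² + (-18)²)*((-10)² - 435) = ((29 + 11)² + 324)*(100 - 435) = (40² + 324)*(-335) = (1600 + 324)*(-335) = 1924*(-335) = -644540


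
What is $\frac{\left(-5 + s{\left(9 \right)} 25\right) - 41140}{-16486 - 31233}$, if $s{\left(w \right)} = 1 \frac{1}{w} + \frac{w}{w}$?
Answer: $\frac{52865}{61353} \approx 0.86165$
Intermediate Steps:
$s{\left(w \right)} = 1 + \frac{1}{w}$ ($s{\left(w \right)} = \frac{1}{w} + 1 = 1 + \frac{1}{w}$)
$\frac{\left(-5 + s{\left(9 \right)} 25\right) - 41140}{-16486 - 31233} = \frac{\left(-5 + \frac{1 + 9}{9} \cdot 25\right) - 41140}{-16486 - 31233} = \frac{\left(-5 + \frac{1}{9} \cdot 10 \cdot 25\right) - 41140}{-47719} = \left(\left(-5 + \frac{10}{9} \cdot 25\right) - 41140\right) \left(- \frac{1}{47719}\right) = \left(\left(-5 + \frac{250}{9}\right) - 41140\right) \left(- \frac{1}{47719}\right) = \left(\frac{205}{9} - 41140\right) \left(- \frac{1}{47719}\right) = \left(- \frac{370055}{9}\right) \left(- \frac{1}{47719}\right) = \frac{52865}{61353}$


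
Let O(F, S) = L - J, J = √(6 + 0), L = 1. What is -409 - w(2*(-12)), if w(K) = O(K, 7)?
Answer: -410 + √6 ≈ -407.55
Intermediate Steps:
J = √6 ≈ 2.4495
O(F, S) = 1 - √6
w(K) = 1 - √6
-409 - w(2*(-12)) = -409 - (1 - √6) = -409 + (-1 + √6) = -410 + √6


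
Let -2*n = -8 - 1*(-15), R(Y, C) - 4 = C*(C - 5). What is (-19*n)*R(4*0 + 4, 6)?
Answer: 665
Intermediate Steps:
R(Y, C) = 4 + C*(-5 + C) (R(Y, C) = 4 + C*(C - 5) = 4 + C*(-5 + C))
n = -7/2 (n = -(-8 - 1*(-15))/2 = -(-8 + 15)/2 = -½*7 = -7/2 ≈ -3.5000)
(-19*n)*R(4*0 + 4, 6) = (-19*(-7/2))*(4 + 6² - 5*6) = 133*(4 + 36 - 30)/2 = (133/2)*10 = 665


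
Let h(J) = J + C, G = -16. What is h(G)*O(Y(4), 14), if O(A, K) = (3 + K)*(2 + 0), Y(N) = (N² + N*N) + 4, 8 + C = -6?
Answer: -1020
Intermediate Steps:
C = -14 (C = -8 - 6 = -14)
Y(N) = 4 + 2*N² (Y(N) = (N² + N²) + 4 = 2*N² + 4 = 4 + 2*N²)
h(J) = -14 + J (h(J) = J - 14 = -14 + J)
O(A, K) = 6 + 2*K (O(A, K) = (3 + K)*2 = 6 + 2*K)
h(G)*O(Y(4), 14) = (-14 - 16)*(6 + 2*14) = -30*(6 + 28) = -30*34 = -1020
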